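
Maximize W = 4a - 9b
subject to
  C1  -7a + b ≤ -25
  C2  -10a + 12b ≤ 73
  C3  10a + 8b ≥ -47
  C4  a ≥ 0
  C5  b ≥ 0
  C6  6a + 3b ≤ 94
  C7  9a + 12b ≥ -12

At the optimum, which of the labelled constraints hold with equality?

Corner points and W = 4a - 9b:
  (373/74, 761/74) → W = -5357/74
  (25/7, 0) → W = 100/7
  (303/34, 689/51) → W = -1461/17
  (47/3, 0) → W = 188/3

The maximum is at (47/3, 0). Substituting into each constraint, equality holds for C5 and C6; the remaining constraints have slack.

C5 and C6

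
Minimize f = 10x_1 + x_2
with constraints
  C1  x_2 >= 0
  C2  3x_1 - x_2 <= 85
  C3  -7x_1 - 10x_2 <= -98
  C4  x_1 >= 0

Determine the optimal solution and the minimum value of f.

x_1 = 0, x_2 = 49/5, minimum f = 49/5

The feasible region is unbounded (it extends along (0, 1), (1, 3)), but f strictly increases along every unbounded feasible direction, so there is no improving ray and the minimum is attained at a vertex.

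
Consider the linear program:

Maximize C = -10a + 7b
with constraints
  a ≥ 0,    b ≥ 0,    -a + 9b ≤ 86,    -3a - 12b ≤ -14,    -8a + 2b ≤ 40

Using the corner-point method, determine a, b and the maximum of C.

a = 0, b = 86/9, maximum C = 602/9

Extreme points and C = -10a + 7b:
  (0, 86/9) → C = 602/9
  (0, 7/6) → C = 49/6
  (14/3, 0) → C = -140/3
The feasible region is unbounded (it extends along (1, 0), (9, 1)), but C strictly decreases along every unbounded feasible direction, so there is no improving ray and the maximum is attained at a vertex.

The optimum lies where a = 0 and -a + 9b = 86.
Solving simultaneously gives a = 0, b = 86/9.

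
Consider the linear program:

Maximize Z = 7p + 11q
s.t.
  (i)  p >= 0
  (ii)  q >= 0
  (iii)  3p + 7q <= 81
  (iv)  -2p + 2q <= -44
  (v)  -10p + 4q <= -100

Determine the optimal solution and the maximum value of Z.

p = 27, q = 0, maximum Z = 189

Vertices and Z = 7p + 11q:
  (27, 0) → Z = 189
  (22, 0) → Z = 154
  (47/2, 3/2) → Z = 181

At the optimal vertex, q = 0 and 3p + 7q = 81.
Solving simultaneously gives p = 27, q = 0.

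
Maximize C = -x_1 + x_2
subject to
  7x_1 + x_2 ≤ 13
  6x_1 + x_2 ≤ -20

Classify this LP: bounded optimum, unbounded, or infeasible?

unbounded

From the feasible point (33, -218), moving in the direction (-1, 6) keeps every constraint satisfied while C increases without bound.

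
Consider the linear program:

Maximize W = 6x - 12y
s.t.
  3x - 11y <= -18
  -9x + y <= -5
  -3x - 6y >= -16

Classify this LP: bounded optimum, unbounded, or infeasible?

Extreme points and W = 6x - 12y:
  (73/96, 59/32) → W = -281/16
  (4/3, 2) → W = -16
  (46/57, 43/19) → W = -424/19
The feasible region has finitely many vertices and no improving ray; the maximum is -16 at (4/3, 2).

bounded optimum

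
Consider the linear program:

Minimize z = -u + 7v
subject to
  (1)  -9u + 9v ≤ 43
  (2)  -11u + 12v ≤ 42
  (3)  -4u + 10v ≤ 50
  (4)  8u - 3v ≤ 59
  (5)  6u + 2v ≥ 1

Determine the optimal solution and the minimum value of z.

u = 121/34, v = -173/17, minimum z = -2543/34

Vertices and z = -u + 7v:
  (90/31, 191/31) → z = 1247/31
  (-36/47, 263/94) → z = 1913/94
  (185/17, 159/17) → z = 928/17
  (121/34, -173/17) → z = -2543/34

The binding constraints are 8u - 3v = 59 and 6u + 2v = 1.
Solving simultaneously gives u = 121/34, v = -173/17.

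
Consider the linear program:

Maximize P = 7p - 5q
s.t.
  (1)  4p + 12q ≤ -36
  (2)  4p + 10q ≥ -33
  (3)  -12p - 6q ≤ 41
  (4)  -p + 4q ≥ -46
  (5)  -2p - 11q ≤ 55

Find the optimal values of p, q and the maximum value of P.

Vertices and P = 7p - 5q:
  (-23/10, -67/30) → P = -74/15
  (66/5, -37/5) → P = 647/5
  (-53/24, -29/12) → P = -27/8
  (187/24, -77/12) → P = 693/8

The optimum lies where 4p + 12q = -36 and -2p - 11q = 55.
Solving simultaneously gives p = 66/5, q = -37/5.

p = 66/5, q = -37/5, maximum P = 647/5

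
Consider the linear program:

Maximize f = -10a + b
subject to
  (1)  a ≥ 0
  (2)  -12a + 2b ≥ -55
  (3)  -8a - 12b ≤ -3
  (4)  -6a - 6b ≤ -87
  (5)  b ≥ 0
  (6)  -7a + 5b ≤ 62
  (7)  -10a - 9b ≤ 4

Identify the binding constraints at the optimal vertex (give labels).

Vertices and f = -10a + b:
  (6, 17/2) → f = -103/2
  (399/46, 1129/46) → f = -2861/46
  (7/8, 109/8) → f = 39/8

The maximum is at (7/8, 109/8). Substituting into each constraint, equality holds for (4) and (6); the remaining constraints have slack.

(4) and (6)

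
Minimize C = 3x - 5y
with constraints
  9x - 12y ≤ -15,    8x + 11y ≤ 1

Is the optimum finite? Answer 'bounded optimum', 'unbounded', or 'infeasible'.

unbounded

From the feasible point (-51/65, 43/65), moving in the direction (-11, 8) keeps every constraint satisfied while C decreases without bound.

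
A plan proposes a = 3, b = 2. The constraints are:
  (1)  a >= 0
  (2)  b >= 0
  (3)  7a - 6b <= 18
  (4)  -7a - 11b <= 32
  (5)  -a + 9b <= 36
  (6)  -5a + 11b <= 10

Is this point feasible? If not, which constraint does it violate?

(1): 3 ≥ 0 ✓
(2): 2 ≥ 0 ✓
(3): 9 ≤ 18 ✓
(4): -43 ≤ 32 ✓
(5): 15 ≤ 36 ✓
(6): 7 ≤ 10 ✓

feasible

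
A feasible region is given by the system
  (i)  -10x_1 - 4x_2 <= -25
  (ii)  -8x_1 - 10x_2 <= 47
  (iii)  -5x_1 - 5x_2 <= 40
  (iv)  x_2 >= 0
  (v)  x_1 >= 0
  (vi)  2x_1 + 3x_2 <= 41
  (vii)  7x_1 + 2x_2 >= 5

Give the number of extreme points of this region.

4

The feasible vertices (each the meet of two boundaries and inside every other half-plane) are:
  (5/2, 0)
  (0, 25/4)
  (41/2, 0)
  (0, 41/3)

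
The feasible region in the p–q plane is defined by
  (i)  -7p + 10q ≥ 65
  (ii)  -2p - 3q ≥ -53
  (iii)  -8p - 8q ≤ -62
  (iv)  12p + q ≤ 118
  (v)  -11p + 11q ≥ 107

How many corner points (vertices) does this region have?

Of the 10 pairwise boundary intersections, those satisfying every inequality are:
  (-119/4, 75/2)
  (262/55, 797/55)
  (-87/88, 769/88)

3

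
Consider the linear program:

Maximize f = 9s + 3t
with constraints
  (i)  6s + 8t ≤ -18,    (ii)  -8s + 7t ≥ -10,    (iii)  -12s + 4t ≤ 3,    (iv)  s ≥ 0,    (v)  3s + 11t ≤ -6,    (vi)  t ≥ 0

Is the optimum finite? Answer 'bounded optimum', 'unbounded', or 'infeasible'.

infeasible

The boundaries 3s + 11t = -6 and t = 0 meet at (-2, 0), but that point violates 6s + 8t ≤ -18. Every candidate vertex is excluded by some other constraint, so the feasible region is empty.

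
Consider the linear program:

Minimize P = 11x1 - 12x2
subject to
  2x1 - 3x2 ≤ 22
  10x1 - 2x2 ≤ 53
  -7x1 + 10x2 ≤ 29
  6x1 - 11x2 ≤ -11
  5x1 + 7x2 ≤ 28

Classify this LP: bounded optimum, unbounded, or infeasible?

bounded optimum

Feasible corners and P = 11x1 - 12x2:
  (-209/17, -97/17) → P = -1135/17
  (7/9, 31/9) → P = -295/9
  (231/97, 223/97) → P = -135/97
The feasible region has finitely many vertices and no improving ray; the minimum is -1135/17 at (-209/17, -97/17).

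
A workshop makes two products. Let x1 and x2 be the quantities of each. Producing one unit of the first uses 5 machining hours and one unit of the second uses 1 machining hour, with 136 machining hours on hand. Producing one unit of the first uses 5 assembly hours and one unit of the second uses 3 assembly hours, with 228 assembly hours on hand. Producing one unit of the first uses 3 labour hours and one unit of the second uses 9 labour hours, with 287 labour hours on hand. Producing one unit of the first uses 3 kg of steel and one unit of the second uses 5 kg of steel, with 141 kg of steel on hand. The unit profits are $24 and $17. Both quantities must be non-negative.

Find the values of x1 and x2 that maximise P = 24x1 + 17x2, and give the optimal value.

x1 = 49/2, x2 = 27/2, maximum P = 1635/2

At the optimal vertex, 5x1 + x2 = 136 and 3x1 + 5x2 = 141.
Solving simultaneously gives x1 = 49/2, x2 = 27/2.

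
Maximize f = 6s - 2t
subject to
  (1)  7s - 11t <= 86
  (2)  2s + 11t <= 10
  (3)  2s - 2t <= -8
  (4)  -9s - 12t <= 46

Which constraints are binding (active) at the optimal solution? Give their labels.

Vertices and f = 6s - 2t:
  (-34/13, 18/13) → f = -240/13
  (-626/75, 182/75) → f = -824/15
  (-94/21, -10/21) → f = -544/21

The maximum is at (-34/13, 18/13). Substituting into each constraint, equality holds for (2) and (3); the remaining constraints have slack.

(2) and (3)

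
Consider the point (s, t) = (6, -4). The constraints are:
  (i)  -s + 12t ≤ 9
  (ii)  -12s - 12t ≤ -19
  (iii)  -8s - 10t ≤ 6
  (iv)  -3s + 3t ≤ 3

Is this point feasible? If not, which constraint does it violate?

feasible

(i): -54 ≤ 9 ✓
(ii): -24 ≤ -19 ✓
(iii): -8 ≤ 6 ✓
(iv): -30 ≤ 3 ✓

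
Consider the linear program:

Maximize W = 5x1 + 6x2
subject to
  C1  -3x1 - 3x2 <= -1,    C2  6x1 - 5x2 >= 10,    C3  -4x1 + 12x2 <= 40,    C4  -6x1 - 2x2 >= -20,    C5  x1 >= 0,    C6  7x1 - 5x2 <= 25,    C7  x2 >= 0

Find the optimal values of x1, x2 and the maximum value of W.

x1 = 20/7, x2 = 10/7, maximum W = 160/7

Feasible corners and W = 5x1 + 6x2:
  (20/7, 10/7) → W = 160/7
  (5/3, 0) → W = 25/3
  (10/3, 0) → W = 50/3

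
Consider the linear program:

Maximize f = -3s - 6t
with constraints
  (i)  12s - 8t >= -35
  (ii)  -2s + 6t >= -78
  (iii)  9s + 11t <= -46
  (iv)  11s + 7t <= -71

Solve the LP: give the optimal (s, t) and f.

Corner points and f = -3s - 6t:
  (-417/28, -503/28) → f = 4269/28
  (-813/172, -467/172) → f = 5241/172
  (3/2, -25/2) → f = 141/2

s = -417/28, t = -503/28, maximum f = 4269/28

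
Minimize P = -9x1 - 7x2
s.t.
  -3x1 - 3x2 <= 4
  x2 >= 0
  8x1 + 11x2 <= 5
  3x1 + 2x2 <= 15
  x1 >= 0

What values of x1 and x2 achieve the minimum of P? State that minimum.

The binding constraints are x2 = 0 and 8x1 + 11x2 = 5.
Solving simultaneously gives x1 = 5/8, x2 = 0.

x1 = 5/8, x2 = 0, minimum P = -45/8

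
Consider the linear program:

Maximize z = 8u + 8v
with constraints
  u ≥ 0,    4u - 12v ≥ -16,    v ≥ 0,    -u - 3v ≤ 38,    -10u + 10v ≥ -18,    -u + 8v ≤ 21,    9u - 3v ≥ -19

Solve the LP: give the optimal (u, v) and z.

Corner points and z = 8u + 8v:
  (0, 4/3) → z = 32/3
  (0, 0) → z = 0
  (47/10, 29/10) → z = 304/5
  (9/5, 0) → z = 72/5

The binding constraints are 4u - 12v = -16 and -10u + 10v = -18.
Solving simultaneously gives u = 47/10, v = 29/10.

u = 47/10, v = 29/10, maximum z = 304/5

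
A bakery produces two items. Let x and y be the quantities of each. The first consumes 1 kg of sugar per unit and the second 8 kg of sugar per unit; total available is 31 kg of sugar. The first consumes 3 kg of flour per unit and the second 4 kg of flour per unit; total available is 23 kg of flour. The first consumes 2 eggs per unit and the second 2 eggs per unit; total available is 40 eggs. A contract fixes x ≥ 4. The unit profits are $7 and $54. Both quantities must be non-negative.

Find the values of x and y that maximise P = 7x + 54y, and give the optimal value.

x = 4, y = 11/4, maximum P = 353/2

Corner points and P = 7x + 54y:
  (23/3, 0) → P = 161/3
  (4, 0) → P = 28
  (4, 11/4) → P = 353/2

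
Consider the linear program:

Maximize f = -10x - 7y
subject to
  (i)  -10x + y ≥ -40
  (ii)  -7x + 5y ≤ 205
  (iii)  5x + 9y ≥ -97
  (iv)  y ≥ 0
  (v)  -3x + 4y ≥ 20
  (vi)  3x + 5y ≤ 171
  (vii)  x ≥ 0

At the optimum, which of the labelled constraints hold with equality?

(v) and (vii)

Corner points and f = -10x - 7y:
  (180/37, 320/37) → f = -4040/37
  (7, 30) → f = -280
  (0, 5) → f = -35
  (0, 171/5) → f = -1197/5

The maximum is at (0, 5). Substituting into each constraint, equality holds for (v) and (vii); the remaining constraints have slack.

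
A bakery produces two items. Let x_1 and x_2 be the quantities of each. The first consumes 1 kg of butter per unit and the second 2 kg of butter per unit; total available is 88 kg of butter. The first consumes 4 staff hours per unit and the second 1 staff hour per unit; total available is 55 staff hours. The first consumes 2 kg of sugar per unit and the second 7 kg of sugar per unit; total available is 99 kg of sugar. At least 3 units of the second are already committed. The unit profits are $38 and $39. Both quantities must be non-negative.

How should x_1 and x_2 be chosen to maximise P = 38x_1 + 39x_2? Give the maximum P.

Corner points and P = 38x_1 + 39x_2:
  (0, 99/7) → P = 3861/7
  (0, 3) → P = 117
  (11, 11) → P = 847
  (13, 3) → P = 611

x_1 = 11, x_2 = 11, maximum P = 847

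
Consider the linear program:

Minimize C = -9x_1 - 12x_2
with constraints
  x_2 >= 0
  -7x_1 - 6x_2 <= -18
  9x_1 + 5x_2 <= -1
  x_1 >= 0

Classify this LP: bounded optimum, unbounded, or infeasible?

infeasible

The boundaries x_2 = 0 and -7x_1 - 6x_2 = -18 meet at (18/7, 0), but that point violates 9x_1 + 5x_2 ≤ -1. Every candidate vertex is excluded by some other constraint, so the feasible region is empty.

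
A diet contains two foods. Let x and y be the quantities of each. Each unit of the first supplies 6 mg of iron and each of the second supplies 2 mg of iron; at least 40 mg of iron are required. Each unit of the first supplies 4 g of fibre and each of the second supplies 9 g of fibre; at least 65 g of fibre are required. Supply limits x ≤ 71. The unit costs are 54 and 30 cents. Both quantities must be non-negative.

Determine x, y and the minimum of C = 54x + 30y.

x = 5, y = 5, minimum C = 420

The feasible region is unbounded (it extends along (0, 1)), but C strictly increases along every unbounded feasible direction, so there is no improving ray and the minimum is attained at a vertex.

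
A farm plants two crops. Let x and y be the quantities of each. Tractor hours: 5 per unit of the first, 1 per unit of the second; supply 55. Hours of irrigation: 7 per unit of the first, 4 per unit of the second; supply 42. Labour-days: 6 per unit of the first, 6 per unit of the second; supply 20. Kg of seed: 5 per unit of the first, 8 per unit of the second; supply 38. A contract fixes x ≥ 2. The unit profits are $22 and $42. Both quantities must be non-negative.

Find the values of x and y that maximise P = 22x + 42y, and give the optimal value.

x = 2, y = 4/3, maximum P = 100

Extreme points and P = 22x + 42y:
  (10/3, 0) → P = 220/3
  (2, 0) → P = 44
  (2, 4/3) → P = 100

The binding constraints are 6x + 6y = 20 and x = 2.
Solving simultaneously gives x = 2, y = 4/3.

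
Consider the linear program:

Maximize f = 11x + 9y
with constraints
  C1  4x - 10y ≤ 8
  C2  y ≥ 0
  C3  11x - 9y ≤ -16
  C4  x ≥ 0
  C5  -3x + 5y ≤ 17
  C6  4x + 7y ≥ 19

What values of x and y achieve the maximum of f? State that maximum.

Vertices and f = 11x + 9y:
  (73/28, 139/28) → f = 1027/14
  (59/113, 273/113) → f = 3106/113
  (0, 17/5) → f = 153/5
  (0, 19/7) → f = 171/7

At the optimal vertex, 11x - 9y = -16 and -3x + 5y = 17.
Solving simultaneously gives x = 73/28, y = 139/28.

x = 73/28, y = 139/28, maximum f = 1027/14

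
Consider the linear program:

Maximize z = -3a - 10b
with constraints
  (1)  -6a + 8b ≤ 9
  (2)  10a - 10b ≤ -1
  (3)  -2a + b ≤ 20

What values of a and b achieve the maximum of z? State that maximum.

Corner points and z = -3a - 10b:
  (41/10, 21/5) → z = -543/10
  (-151/10, -51/5) → z = 1473/10
  (-199/10, -99/5) → z = 2577/10

The binding constraints are 10a - 10b = -1 and -2a + b = 20.
Solving simultaneously gives a = -199/10, b = -99/5.

a = -199/10, b = -99/5, maximum z = 2577/10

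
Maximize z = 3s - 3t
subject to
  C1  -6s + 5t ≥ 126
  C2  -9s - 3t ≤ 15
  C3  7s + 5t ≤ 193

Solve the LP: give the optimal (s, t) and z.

s = -151/21, t = 116/7, maximum z = -499/7

Extreme points and z = 3s - 3t:
  (-151/21, 116/7) → z = -499/7
  (67/13, 408/13) → z = -1023/13
  (-109/4, 307/4) → z = -312

The optimum lies where -6s + 5t = 126 and -9s - 3t = 15.
Solving simultaneously gives s = -151/21, t = 116/7.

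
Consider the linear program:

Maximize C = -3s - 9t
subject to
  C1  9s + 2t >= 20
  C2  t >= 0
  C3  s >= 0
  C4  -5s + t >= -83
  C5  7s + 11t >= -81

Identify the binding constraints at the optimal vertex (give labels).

Feasible corners and C = -3s - 9t:
  (20/9, 0) → C = -20/3
  (0, 10) → C = -90
  (83/5, 0) → C = -249/5
The feasible region is unbounded (it extends along (0, 1), (1, 5)), but C strictly decreases along every unbounded feasible direction, so there is no improving ray and the maximum is attained at a vertex.

The maximum is at (20/9, 0). Substituting into each constraint, equality holds for C1 and C2; the remaining constraints have slack.

C1 and C2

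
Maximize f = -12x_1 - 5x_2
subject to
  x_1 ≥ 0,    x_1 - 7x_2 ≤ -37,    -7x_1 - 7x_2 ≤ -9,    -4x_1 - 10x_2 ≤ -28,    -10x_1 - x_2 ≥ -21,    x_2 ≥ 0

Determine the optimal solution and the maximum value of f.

x_1 = 0, x_2 = 37/7, maximum f = -185/7

Feasible corners and f = -12x_1 - 5x_2:
  (0, 37/7) → f = -185/7
  (0, 21) → f = -105
  (110/71, 391/71) → f = -3275/71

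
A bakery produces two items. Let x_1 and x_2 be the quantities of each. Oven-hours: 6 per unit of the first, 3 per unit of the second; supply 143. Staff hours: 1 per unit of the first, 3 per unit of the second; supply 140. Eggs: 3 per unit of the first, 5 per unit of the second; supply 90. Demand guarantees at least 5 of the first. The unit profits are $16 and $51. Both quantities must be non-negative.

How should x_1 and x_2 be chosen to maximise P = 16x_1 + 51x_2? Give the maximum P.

x_1 = 5, x_2 = 15, maximum P = 845

Corner points and P = 16x_1 + 51x_2:
  (143/6, 0) → P = 1144/3
  (5, 0) → P = 80
  (445/21, 37/7) → P = 12781/21
  (5, 15) → P = 845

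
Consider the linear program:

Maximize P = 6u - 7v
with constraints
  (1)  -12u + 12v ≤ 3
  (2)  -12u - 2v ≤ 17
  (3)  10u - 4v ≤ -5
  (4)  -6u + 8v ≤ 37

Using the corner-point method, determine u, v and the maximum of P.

Extreme points and P = 6u - 7v:
  (-5/4, -1) → P = -1/2
  (-2/3, -5/12) → P = -13/12
  (-39/34, -55/34) → P = 151/34

The optimum lies where -12u - 2v = 17 and 10u - 4v = -5.
Solving simultaneously gives u = -39/34, v = -55/34.

u = -39/34, v = -55/34, maximum P = 151/34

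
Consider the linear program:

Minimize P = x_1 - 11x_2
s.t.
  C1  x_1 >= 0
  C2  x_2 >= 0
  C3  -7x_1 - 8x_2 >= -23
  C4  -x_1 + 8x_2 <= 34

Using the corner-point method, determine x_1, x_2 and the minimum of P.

Extreme points and P = x_1 - 11x_2:
  (0, 0) → P = 0
  (0, 23/8) → P = -253/8
  (23/7, 0) → P = 23/7

The binding constraints are x_1 = 0 and -7x_1 - 8x_2 = -23.
Solving simultaneously gives x_1 = 0, x_2 = 23/8.

x_1 = 0, x_2 = 23/8, minimum P = -253/8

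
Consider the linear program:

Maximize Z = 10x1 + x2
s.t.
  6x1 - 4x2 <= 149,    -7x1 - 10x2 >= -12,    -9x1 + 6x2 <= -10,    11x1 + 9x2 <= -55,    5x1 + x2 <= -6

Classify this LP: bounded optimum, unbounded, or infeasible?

bounded optimum

Corner points and Z = 10x1 + x2:
  (125/26, -781/26) → Z = 469/26
  (-80/49, -605/147) → Z = -3005/147
  (1/34, -209/34) → Z = -199/34
The feasible region has finitely many vertices and no improving ray; the maximum is 469/26 at (125/26, -781/26).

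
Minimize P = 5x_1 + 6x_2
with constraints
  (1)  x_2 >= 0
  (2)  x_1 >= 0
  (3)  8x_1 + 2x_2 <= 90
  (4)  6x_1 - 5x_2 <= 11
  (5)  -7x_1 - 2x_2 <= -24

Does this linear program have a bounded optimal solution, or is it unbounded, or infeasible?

Vertices and P = 5x_1 + 6x_2:
  (0, 45) → P = 270
  (0, 12) → P = 72
  (118/13, 113/13) → P = 1268/13
  (142/47, 67/47) → P = 1112/47
The feasible region has finitely many vertices and no improving ray; the minimum is 1112/47 at (142/47, 67/47).

bounded optimum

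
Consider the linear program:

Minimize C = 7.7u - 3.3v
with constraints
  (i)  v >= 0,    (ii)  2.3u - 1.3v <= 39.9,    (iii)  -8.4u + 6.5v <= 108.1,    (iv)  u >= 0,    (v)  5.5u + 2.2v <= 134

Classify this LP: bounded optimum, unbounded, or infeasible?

bounded optimum

Extreme points and C = 7.7u - 3.3v:
  (399/23, 0) → C = 30723/230
  (0, 0) → C = 0
  (26198/1221, 8875/1221) → C = 156761/1110
  (0, 1081/65) → C = -35673/650
  (63318/5423, 172015/5423) → C = -2511/170
The feasible region has finitely many vertices and no improving ray; the minimum is -35673/650 at (0, 1081/65).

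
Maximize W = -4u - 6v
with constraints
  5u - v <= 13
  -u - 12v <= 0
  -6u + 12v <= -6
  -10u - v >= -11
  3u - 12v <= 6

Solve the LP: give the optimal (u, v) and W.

u = 6/7, v = -1/14, maximum W = -3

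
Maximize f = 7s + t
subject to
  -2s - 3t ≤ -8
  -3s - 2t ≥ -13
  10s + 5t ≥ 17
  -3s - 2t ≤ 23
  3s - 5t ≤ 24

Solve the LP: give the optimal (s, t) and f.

Extreme points and f = 7s + t:
  (23/5, -2/5) → f = 159/5
  (11/20, 23/10) → f = 123/20
  (-31/5, 79/5) → f = -138/5

At the optimal vertex, -2s - 3t = -8 and -3s - 2t = -13.
Solving simultaneously gives s = 23/5, t = -2/5.

s = 23/5, t = -2/5, maximum f = 159/5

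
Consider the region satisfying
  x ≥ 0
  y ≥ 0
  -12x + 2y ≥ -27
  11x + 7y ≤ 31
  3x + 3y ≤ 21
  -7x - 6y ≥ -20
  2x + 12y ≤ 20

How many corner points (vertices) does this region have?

Pairwise boundary intersections that survive every other constraint:
  (0, 0)
  (0, 5/3)
  (9/4, 0)
  (101/43, 51/86)
  (5/3, 25/18)

5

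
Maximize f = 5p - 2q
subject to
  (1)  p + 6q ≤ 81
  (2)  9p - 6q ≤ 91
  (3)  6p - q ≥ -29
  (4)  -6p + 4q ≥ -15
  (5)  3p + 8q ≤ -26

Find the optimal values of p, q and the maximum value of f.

p = 4/15, q = -67/20, maximum f = 241/30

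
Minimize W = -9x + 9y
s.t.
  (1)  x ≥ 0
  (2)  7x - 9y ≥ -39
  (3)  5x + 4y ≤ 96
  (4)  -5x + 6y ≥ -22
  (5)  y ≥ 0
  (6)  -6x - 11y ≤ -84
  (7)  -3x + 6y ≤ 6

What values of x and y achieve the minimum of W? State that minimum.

x = 332/25, y = 37/5, minimum W = -1323/25

Corner points and W = -9x + 9y:
  (332/25, 37/5) → W = -1323/25
  (92/7, 53/7) → W = -351/7
  (746/91, 288/91) → W = -4122/91
  (146/23, 96/23) → W = -450/23

The optimum lies where 5x + 4y = 96 and -5x + 6y = -22.
Solving simultaneously gives x = 332/25, y = 37/5.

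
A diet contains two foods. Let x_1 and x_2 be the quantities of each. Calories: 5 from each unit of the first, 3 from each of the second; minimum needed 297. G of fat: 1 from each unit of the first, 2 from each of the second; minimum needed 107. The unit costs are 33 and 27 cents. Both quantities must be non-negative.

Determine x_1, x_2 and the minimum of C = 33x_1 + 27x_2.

Feasible corners and C = 33x_1 + 27x_2:
  (0, 99) → C = 2673
  (107, 0) → C = 3531
  (39, 34) → C = 2205
The feasible region is unbounded (it extends along (0, 1), (1, 0)), but C strictly increases along every unbounded feasible direction, so there is no improving ray and the minimum is attained at a vertex.

x_1 = 39, x_2 = 34, minimum C = 2205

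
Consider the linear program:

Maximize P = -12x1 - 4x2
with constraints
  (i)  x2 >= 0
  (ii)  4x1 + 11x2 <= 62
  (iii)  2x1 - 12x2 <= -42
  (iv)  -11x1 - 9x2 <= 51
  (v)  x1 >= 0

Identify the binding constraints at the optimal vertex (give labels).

Vertices and P = -12x1 - 4x2:
  (141/35, 146/35) → P = -2276/35
  (0, 62/11) → P = -248/11
  (0, 7/2) → P = -14

The maximum is at (0, 7/2). Substituting into each constraint, equality holds for (iii) and (v); the remaining constraints have slack.

(iii) and (v)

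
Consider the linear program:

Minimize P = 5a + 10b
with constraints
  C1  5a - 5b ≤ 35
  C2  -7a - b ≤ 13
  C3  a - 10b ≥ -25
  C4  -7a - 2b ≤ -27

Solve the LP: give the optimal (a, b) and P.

a = 41/9, b = -22/9, minimum P = -5/3

Extreme points and P = 5a + 10b:
  (95/9, 32/9) → P = 265/3
  (41/9, -22/9) → P = -5/3
  (55/18, 101/36) → P = 130/3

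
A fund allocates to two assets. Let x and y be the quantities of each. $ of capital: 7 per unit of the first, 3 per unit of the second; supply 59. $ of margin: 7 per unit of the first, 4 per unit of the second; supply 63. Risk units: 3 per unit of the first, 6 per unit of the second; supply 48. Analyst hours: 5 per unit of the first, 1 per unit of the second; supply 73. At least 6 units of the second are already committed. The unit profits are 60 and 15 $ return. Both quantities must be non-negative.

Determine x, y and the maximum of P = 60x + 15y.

Vertices and P = 60x + 15y:
  (0, 8) → P = 120
  (0, 6) → P = 90
  (4, 6) → P = 330

At the optimal vertex, 3x + 6y = 48 and y = 6.
Solving simultaneously gives x = 4, y = 6.

x = 4, y = 6, maximum P = 330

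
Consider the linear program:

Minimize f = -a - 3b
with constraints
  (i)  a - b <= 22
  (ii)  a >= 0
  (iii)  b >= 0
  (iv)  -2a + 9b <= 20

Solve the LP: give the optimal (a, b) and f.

a = 218/7, b = 64/7, minimum f = -410/7

Extreme points and f = -a - 3b:
  (22, 0) → f = -22
  (218/7, 64/7) → f = -410/7
  (0, 0) → f = 0
  (0, 20/9) → f = -20/3

The binding constraints are a - b = 22 and -2a + 9b = 20.
Solving simultaneously gives a = 218/7, b = 64/7.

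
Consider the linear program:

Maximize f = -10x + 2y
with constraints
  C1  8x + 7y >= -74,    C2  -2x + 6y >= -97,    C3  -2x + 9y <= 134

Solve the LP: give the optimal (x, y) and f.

Feasible corners and f = -10x + 2y:
  (235/62, -462/31) → f = -2099/31
  (-802/43, 462/43) → f = 208
  (559/2, 77) → f = -2641

x = -802/43, y = 462/43, maximum f = 208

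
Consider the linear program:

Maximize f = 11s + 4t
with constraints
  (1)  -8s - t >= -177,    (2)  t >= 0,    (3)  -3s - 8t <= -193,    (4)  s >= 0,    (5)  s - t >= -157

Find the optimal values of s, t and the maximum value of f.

s = 20/9, t = 1433/9, maximum f = 1984/3

Vertices and f = 11s + 4t:
  (1223/61, 1013/61) → f = 17505/61
  (20/9, 1433/9) → f = 1984/3
  (0, 193/8) → f = 193/2
  (0, 157) → f = 628

At the optimal vertex, -8s - t = -177 and s - t = -157.
Solving simultaneously gives s = 20/9, t = 1433/9.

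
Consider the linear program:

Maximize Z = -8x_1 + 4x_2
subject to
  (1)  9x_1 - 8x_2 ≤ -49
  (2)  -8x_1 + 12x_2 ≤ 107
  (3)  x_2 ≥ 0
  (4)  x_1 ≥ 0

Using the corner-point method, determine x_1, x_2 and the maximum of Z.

Vertices and Z = -8x_1 + 4x_2:
  (67/11, 571/44) → Z = 35/11
  (0, 49/8) → Z = 49/2
  (0, 107/12) → Z = 107/3

x_1 = 0, x_2 = 107/12, maximum Z = 107/3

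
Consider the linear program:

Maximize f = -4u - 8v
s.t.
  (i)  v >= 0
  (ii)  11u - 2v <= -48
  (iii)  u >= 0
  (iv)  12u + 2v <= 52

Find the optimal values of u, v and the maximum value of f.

u = 0, v = 24, maximum f = -192

The binding constraints are 11u - 2v = -48 and u = 0.
Solving simultaneously gives u = 0, v = 24.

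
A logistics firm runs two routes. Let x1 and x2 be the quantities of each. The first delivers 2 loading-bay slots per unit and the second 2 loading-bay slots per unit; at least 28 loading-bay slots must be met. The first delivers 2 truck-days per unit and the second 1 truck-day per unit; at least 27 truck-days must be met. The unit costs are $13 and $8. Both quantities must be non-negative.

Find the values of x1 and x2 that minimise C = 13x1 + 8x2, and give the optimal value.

x1 = 13, x2 = 1, minimum C = 177

Extreme points and C = 13x1 + 8x2:
  (0, 27) → C = 216
  (14, 0) → C = 182
  (13, 1) → C = 177
The feasible region is unbounded (it extends along (0, 1), (1, 0)), but C strictly increases along every unbounded feasible direction, so there is no improving ray and the minimum is attained at a vertex.

At the optimal vertex, 2x1 + 2x2 = 28 and 2x1 + x2 = 27.
Solving simultaneously gives x1 = 13, x2 = 1.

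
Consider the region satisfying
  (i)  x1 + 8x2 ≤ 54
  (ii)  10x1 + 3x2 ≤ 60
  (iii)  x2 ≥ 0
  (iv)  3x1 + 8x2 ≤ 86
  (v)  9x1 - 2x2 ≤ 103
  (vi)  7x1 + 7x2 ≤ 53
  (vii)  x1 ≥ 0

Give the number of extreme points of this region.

5

Of the 21 pairwise boundary intersections, those satisfying every inequality are:
  (46/49, 325/49)
  (0, 27/4)
  (6, 0)
  (261/49, 110/49)
  (0, 0)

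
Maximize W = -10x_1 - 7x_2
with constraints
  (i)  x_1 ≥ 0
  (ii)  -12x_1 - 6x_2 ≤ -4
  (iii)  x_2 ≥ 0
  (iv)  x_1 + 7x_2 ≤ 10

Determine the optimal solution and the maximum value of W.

Feasible corners and W = -10x_1 - 7x_2:
  (0, 2/3) → W = -14/3
  (0, 10/7) → W = -10
  (1/3, 0) → W = -10/3
  (10, 0) → W = -100

x_1 = 1/3, x_2 = 0, maximum W = -10/3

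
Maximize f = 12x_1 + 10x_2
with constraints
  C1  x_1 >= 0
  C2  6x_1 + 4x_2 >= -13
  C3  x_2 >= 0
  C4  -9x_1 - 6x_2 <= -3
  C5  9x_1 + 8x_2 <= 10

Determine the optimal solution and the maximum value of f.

x_1 = 10/9, x_2 = 0, maximum f = 40/3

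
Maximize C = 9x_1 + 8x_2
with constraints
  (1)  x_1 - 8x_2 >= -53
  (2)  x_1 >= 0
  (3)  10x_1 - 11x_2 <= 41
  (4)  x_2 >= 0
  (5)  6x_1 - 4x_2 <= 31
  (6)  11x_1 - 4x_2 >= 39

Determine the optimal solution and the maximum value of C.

x_1 = 115/11, x_2 = 349/44, maximum C = 1733/11

Vertices and C = 9x_1 + 8x_2:
  (115/11, 349/44) → C = 1733/11
  (131/21, 311/42) → C = 2423/21
  (41/10, 0) → C = 369/10
  (177/26, 32/13) → C = 2105/26
  (39/11, 0) → C = 351/11

The optimum lies where x_1 - 8x_2 = -53 and 6x_1 - 4x_2 = 31.
Solving simultaneously gives x_1 = 115/11, x_2 = 349/44.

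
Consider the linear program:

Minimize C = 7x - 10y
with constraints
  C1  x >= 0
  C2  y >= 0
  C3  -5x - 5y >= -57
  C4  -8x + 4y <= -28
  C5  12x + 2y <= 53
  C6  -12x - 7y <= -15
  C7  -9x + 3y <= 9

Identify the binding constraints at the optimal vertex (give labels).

Feasible corners and C = 7x - 10y:
  (7/2, 0) → C = 49/2
  (53/12, 0) → C = 371/12
  (67/16, 11/8) → C = 249/16

The minimum is at (67/16, 11/8). Substituting into each constraint, equality holds for C4 and C5; the remaining constraints have slack.

C4 and C5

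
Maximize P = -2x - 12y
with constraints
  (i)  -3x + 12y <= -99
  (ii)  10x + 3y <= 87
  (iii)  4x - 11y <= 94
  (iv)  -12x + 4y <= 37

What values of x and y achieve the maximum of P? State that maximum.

x = -27/4, y = -11, maximum P = 291/2

Feasible corners and P = -2x - 12y:
  (13/5, -38/5) → P = 86
  (-70/11, -433/44) → P = 1439/11
  (-27/4, -11) → P = 291/2

At the optimal vertex, 4x - 11y = 94 and -12x + 4y = 37.
Solving simultaneously gives x = -27/4, y = -11.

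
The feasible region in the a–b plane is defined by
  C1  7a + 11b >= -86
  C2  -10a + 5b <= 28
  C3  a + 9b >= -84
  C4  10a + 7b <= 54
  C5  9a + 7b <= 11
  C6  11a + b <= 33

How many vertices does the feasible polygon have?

Intersecting each pair of boundary lines and keeping only the points that satisfy every inequality leaves:
  (-738/145, -664/145)
  (75/26, -251/26)
  (-141/115, 362/115)
  (381/98, -957/98)
  (55/17, -44/17)

5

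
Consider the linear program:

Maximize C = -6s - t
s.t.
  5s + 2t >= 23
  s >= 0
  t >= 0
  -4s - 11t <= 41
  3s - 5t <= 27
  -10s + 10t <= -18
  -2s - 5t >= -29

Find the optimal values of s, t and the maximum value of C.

s = 19/5, t = 2, maximum C = -124/5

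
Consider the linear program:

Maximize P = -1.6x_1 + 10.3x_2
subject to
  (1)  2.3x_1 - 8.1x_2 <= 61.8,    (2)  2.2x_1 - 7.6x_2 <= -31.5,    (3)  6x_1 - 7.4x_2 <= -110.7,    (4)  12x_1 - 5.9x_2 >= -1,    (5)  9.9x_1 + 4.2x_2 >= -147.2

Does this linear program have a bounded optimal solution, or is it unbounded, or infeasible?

unbounded

From the feasible point (64573/5340, 2204/89), moving in the direction (5.9, 12) keeps every constraint satisfied while P increases without bound.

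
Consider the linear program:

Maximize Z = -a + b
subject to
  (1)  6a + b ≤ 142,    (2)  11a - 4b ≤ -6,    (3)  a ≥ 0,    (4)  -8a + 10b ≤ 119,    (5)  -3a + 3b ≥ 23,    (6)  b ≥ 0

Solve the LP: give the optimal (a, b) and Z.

a = 0, b = 119/10, maximum Z = 119/10

At the optimal vertex, a = 0 and -8a + 10b = 119.
Solving simultaneously gives a = 0, b = 119/10.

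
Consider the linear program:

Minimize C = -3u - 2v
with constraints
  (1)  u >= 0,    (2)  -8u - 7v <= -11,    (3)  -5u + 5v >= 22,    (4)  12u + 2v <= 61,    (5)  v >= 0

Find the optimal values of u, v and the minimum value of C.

u = 0, v = 61/2, minimum C = -61

Vertices and C = -3u - 2v:
  (0, 22/5) → C = -44/5
  (0, 61/2) → C = -61
  (261/70, 569/70) → C = -1921/70

At the optimal vertex, u = 0 and 12u + 2v = 61.
Solving simultaneously gives u = 0, v = 61/2.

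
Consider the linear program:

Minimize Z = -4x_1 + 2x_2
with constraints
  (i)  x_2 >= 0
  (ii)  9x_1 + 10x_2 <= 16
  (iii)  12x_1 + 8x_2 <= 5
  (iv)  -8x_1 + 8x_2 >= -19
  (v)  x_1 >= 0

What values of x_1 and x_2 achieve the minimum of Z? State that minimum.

x_1 = 5/12, x_2 = 0, minimum Z = -5/3

Corner points and Z = -4x_1 + 2x_2:
  (5/12, 0) → Z = -5/3
  (0, 0) → Z = 0
  (0, 5/8) → Z = 5/4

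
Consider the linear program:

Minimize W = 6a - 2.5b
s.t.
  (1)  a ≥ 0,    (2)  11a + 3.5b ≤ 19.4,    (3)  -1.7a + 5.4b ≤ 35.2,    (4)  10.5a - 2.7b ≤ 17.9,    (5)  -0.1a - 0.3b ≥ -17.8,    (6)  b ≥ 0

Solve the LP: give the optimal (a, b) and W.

a = 0, b = 194/35, minimum W = -97/7

Feasible corners and W = 6a - 2.5b:
  (0, 194/35) → W = -97/7
  (0, 0) → W = 0
  (11503/6645, 136/1329) → W = 67318/6645
  (179/105, 0) → W = 358/35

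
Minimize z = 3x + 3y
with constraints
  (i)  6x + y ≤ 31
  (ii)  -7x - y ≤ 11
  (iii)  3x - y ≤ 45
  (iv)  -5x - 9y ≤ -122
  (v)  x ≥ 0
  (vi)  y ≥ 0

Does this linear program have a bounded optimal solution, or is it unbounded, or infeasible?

Corner points and z = 3x + 3y:
  (157/49, 577/49) → z = 2202/49
  (0, 31) → z = 93
  (0, 122/9) → z = 122/3
The feasible region has finitely many vertices and no improving ray; the minimum is 122/3 at (0, 122/9).

bounded optimum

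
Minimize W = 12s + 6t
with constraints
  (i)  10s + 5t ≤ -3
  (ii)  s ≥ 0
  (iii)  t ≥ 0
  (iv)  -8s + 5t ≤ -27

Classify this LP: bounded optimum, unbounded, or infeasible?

infeasible

The boundaries 10s + 5t = -3 and -8s + 5t = -27 meet at (4/3, -49/15), but that point violates t ≥ 0. Every candidate vertex is excluded by some other constraint, so the feasible region is empty.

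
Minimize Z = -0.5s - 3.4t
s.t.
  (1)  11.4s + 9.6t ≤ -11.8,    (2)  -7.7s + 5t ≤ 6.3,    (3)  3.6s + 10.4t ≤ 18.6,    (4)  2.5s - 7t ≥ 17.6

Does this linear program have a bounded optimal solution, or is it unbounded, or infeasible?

Vertices and Z = -0.5s - 3.4t:
  (2159/2595, -11507/5190) → Z = 30804/4325
  (-1321/414, -15127/4140) → Z = 24182/1725
The feasible region has finitely many vertices and no improving ray; the minimum is 30804/4325 at (2159/2595, -11507/5190).

bounded optimum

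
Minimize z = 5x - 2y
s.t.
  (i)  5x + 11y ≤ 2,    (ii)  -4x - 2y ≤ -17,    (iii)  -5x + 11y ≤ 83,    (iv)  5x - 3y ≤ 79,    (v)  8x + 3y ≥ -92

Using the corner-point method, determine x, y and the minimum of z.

Feasible corners and z = 5x - 2y:
  (183/34, -77/34) → z = 1069/34
  (25/2, -11/2) → z = 147/2
  (19/2, -21/2) → z = 137/2

x = 183/34, y = -77/34, minimum z = 1069/34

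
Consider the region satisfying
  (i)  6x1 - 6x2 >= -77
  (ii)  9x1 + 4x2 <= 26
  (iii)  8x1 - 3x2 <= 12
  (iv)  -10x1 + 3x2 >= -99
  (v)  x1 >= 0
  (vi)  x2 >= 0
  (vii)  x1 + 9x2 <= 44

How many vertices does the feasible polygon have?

Of the 21 pairwise boundary intersections, those satisfying every inequality are:
  (126/59, 100/59)
  (58/77, 370/77)
  (3/2, 0)
  (0, 0)
  (0, 44/9)

5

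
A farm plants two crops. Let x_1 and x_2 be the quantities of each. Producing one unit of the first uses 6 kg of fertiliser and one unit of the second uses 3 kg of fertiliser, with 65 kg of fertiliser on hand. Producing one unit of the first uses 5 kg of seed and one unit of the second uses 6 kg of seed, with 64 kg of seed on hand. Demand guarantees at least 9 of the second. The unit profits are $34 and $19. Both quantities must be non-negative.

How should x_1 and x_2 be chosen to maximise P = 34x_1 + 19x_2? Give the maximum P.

Corner points and P = 34x_1 + 19x_2:
  (0, 32/3) → P = 608/3
  (0, 9) → P = 171
  (2, 9) → P = 239

The binding constraints are 5x_1 + 6x_2 = 64 and x_2 = 9.
Solving simultaneously gives x_1 = 2, x_2 = 9.

x_1 = 2, x_2 = 9, maximum P = 239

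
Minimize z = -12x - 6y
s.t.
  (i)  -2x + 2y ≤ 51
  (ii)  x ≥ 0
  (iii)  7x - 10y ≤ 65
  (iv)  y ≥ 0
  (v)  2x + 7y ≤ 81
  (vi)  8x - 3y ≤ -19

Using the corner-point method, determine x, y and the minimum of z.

x = 55/31, y = 343/31, minimum z = -2718/31

Feasible corners and z = -12x - 6y:
  (0, 81/7) → z = -486/7
  (0, 19/3) → z = -38
  (55/31, 343/31) → z = -2718/31

The optimum lies where 2x + 7y = 81 and 8x - 3y = -19.
Solving simultaneously gives x = 55/31, y = 343/31.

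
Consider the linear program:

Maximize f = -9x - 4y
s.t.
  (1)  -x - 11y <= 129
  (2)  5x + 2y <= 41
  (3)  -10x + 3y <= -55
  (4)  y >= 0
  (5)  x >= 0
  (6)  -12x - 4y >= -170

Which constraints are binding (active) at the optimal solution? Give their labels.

(3) and (4)

Extreme points and f = -9x - 4y:
  (233/35, 27/7) → f = -2637/35
  (41/5, 0) → f = -369/5
  (11/2, 0) → f = -99/2

The maximum is at (11/2, 0). Substituting into each constraint, equality holds for (3) and (4); the remaining constraints have slack.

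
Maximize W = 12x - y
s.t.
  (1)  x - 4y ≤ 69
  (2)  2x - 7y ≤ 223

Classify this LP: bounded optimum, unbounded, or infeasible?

From the feasible point (409, 85), moving in the direction (7, 2) keeps every constraint satisfied while W increases without bound.

unbounded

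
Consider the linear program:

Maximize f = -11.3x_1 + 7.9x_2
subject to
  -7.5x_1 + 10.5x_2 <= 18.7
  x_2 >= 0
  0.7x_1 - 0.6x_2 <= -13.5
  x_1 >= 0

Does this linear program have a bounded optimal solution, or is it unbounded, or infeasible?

The boundaries -7.5x_1 + 10.5x_2 = 18.7 and x_1 = 0 meet at (0, 187/105), but that point violates 0.7x_1 - 0.6x_2 ≤ -13.5. Every candidate vertex is excluded by some other constraint, so the feasible region is empty.

infeasible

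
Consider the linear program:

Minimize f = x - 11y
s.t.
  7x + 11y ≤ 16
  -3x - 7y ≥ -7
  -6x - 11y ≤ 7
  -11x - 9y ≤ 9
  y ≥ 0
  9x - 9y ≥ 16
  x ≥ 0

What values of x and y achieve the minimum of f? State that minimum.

x = 35/18, y = 1/6, minimum f = 1/9

Extreme points and f = x - 11y:
  (35/16, 1/16) → f = 3/2
  (16/7, 0) → f = 16/7
  (35/18, 1/6) → f = 1/9
  (16/9, 0) → f = 16/9

At the optimal vertex, -3x - 7y = -7 and 9x - 9y = 16.
Solving simultaneously gives x = 35/18, y = 1/6.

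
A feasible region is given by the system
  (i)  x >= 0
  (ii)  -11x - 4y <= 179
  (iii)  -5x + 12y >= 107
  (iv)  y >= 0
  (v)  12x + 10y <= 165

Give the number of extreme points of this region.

3

Intersecting each pair of boundary lines and keeping only the points that satisfy every inequality leaves:
  (0, 107/12)
  (0, 33/2)
  (455/97, 2109/194)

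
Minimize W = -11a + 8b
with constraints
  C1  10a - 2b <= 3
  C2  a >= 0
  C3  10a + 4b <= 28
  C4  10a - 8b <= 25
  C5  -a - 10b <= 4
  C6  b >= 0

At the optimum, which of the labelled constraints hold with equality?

Feasible corners and W = -11a + 8b:
  (17/15, 25/6) → W = 313/15
  (3/10, 0) → W = -33/10
  (0, 7) → W = 56
  (0, 0) → W = 0

The minimum is at (3/10, 0). Substituting into each constraint, equality holds for C1 and C6; the remaining constraints have slack.

C1 and C6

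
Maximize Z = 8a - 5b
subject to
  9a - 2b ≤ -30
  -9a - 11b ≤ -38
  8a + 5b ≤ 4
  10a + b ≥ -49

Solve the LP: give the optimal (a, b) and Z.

Corner points and Z = 8a - 5b:
  (-146/43, 268/43) → Z = -2508/43
  (-577/101, 821/101) → Z = -8721/101
  (-83/14, 72/7) → Z = -692/7

The optimum lies where -9a - 11b = -38 and 8a + 5b = 4.
Solving simultaneously gives a = -146/43, b = 268/43.

a = -146/43, b = 268/43, maximum Z = -2508/43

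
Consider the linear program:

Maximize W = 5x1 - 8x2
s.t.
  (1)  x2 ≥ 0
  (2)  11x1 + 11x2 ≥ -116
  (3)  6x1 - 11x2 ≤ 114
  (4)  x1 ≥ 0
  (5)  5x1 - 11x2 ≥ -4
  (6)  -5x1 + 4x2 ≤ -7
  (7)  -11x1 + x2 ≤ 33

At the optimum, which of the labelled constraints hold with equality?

(3) and (5)

Extreme points and W = 5x1 - 8x2:
  (19, 0) → W = 95
  (7/5, 0) → W = 7
  (118, 54) → W = 158
  (93/35, 11/7) → W = 5/7

The maximum is at (118, 54). Substituting into each constraint, equality holds for (3) and (5); the remaining constraints have slack.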